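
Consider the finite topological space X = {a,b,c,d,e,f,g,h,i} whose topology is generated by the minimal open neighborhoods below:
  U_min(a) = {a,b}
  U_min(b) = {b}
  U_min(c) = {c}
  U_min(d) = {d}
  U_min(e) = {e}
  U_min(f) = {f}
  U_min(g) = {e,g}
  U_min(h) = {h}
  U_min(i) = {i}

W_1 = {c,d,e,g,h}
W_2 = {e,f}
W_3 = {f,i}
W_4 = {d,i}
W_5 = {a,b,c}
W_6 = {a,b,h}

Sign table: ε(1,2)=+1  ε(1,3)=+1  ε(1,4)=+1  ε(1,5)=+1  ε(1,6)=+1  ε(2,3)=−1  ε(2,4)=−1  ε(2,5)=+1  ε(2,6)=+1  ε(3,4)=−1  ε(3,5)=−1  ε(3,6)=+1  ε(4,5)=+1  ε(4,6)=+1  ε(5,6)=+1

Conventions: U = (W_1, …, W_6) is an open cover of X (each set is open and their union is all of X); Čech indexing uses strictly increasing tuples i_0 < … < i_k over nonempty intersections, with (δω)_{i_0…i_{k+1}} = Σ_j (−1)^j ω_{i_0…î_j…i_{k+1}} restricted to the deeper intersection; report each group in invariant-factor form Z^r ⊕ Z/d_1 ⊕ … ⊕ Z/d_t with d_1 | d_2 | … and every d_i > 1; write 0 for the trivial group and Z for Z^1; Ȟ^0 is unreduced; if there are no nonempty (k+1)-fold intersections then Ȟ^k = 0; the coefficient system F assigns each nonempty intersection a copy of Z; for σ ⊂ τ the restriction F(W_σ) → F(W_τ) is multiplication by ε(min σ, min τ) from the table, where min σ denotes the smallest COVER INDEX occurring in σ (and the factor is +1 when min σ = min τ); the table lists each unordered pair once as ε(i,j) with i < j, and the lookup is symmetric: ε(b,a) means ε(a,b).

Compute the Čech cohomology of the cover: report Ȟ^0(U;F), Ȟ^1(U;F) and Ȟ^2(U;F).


nonempty overlaps:
  W12={e} W14={d} W15={c} W16={h} W23={f} W34={i} W56={a,b}
C dims 6,7; δ0: rk 5, SNF 1^5
degree 0: 6−5−0 = 1 → Ȟ^0 ≅ Z
degree 1: 7−0−5 = 2 → Ȟ^1 ≅ Z^2
degree 2: 0−0−0 = 0 → Ȟ^2 ≅ 0

Ȟ^0(U;F) ≅ Z, Ȟ^1(U;F) ≅ Z^2, Ȟ^2(U;F) ≅ 0


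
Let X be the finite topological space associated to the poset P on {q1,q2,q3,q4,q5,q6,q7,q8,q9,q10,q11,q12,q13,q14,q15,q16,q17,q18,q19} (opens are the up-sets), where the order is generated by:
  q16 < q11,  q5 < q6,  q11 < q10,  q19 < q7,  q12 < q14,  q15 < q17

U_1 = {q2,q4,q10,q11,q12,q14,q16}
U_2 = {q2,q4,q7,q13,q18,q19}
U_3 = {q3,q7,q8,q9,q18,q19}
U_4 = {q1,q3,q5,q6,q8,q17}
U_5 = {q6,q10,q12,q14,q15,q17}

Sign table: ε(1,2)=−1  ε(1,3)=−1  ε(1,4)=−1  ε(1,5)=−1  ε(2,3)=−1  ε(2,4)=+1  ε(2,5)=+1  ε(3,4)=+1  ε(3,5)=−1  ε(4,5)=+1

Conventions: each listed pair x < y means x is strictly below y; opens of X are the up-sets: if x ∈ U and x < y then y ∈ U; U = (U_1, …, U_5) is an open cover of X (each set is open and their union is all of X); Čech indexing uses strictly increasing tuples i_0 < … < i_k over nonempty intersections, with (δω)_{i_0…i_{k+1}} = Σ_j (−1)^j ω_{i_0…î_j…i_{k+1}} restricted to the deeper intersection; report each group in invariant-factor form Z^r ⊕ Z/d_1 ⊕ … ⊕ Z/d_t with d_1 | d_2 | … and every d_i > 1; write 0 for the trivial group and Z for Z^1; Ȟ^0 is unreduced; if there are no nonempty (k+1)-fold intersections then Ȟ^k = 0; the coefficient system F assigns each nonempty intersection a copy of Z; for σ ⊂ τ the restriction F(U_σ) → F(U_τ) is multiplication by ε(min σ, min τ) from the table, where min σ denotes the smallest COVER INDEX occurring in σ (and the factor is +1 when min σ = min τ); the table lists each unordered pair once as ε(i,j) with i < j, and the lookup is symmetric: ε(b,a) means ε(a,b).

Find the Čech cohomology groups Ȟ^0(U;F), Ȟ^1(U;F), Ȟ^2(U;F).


nonempty intersections:
  U12={q2,q4} U15={q10,q12,q14} U23={q7,q18,q19} U34={q3,q8} U45={q6,q17}
C dims 5,5; δ0: rk 5, SNF 1^4·2
Ȟ^0: (5−5)−0=0 ⇒ 0
Ȟ^1: (5−0)−5=0 plus torsion [2] ⇒ Z/2
Ȟ^2: (0−0)−0=0 ⇒ 0

Ȟ^0 = 0, Ȟ^1 = Z/2 and Ȟ^2 = 0


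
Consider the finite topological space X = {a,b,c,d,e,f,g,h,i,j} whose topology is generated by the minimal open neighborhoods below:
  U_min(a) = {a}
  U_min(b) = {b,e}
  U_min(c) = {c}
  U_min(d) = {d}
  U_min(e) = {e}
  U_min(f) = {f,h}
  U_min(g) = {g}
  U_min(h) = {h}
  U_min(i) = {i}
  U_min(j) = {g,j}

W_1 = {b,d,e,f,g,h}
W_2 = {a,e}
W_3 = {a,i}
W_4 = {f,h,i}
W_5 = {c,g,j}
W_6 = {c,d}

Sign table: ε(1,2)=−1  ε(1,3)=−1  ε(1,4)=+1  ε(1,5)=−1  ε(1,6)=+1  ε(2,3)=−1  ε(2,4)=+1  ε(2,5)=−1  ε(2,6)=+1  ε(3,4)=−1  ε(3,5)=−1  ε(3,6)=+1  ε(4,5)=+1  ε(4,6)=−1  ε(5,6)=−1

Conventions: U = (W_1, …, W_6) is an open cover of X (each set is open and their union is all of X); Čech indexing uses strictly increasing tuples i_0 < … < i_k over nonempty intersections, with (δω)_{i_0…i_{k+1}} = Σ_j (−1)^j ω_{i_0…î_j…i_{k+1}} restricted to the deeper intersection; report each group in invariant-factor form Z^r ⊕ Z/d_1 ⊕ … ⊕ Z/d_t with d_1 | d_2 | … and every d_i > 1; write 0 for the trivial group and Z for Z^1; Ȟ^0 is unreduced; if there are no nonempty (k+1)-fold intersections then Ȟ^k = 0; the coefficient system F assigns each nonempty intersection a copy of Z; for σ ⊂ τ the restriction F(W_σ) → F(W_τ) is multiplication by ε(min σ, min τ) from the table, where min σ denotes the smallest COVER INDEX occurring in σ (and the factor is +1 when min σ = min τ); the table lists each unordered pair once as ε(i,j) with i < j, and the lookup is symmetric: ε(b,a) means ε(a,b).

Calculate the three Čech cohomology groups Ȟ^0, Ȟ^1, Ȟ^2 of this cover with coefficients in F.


nonempty overlaps:
  W12={e} W14={f,h} W15={g} W16={d} W23={a} W34={i} W56={c}
C dims 6,7; δ0: rk 6, SNF 1^5·2
degree 0: 6−6−0 = 0 → Ȟ^0 ≅ 0
degree 1: 7−0−6 = 1 plus torsion [2] → Ȟ^1 ≅ Z ⊕ Z/2
degree 2: 0−0−0 = 0 → Ȟ^2 ≅ 0

Ȟ^0 = 0,  Ȟ^1 = Z ⊕ Z/2,  Ȟ^2 = 0


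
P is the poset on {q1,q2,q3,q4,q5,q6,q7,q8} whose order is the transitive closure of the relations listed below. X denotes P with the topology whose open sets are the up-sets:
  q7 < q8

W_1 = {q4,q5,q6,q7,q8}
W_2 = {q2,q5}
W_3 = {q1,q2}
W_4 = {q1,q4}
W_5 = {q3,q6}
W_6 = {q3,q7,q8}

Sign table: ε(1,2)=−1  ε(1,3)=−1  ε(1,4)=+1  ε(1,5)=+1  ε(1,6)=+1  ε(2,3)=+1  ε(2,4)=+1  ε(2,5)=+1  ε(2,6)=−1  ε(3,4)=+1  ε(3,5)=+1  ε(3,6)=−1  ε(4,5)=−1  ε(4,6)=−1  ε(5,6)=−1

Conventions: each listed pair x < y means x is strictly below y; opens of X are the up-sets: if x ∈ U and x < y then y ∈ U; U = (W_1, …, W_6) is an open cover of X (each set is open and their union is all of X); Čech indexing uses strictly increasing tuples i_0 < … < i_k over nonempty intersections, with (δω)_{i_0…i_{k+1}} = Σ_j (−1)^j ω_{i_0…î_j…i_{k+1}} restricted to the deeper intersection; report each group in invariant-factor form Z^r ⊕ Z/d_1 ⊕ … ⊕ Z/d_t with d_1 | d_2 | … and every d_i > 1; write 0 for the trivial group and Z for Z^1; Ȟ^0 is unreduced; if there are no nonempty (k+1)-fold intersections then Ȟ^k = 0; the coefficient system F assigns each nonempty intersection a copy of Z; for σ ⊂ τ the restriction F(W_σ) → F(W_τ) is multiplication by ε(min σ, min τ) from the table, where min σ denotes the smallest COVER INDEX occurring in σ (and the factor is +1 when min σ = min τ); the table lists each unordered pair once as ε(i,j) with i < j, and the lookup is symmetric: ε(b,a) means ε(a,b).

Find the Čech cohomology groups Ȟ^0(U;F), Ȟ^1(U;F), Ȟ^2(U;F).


Ȟ^0 = 0; Ȟ^1 = Z ⊕ Z/2; Ȟ^2 = 0

nonempty intersections:
  W12={q5} W14={q4} W15={q6} W16={q7,q8} W23={q2} W34={q1} W56={q3}
C dims 6,7; δ0: rk 6, SNF 1^5·2
Ȟ^0: (6−6)−0=0 ⇒ 0
Ȟ^1: (7−0)−6=1 plus torsion [2] ⇒ Z ⊕ Z/2
Ȟ^2: (0−0)−0=0 ⇒ 0


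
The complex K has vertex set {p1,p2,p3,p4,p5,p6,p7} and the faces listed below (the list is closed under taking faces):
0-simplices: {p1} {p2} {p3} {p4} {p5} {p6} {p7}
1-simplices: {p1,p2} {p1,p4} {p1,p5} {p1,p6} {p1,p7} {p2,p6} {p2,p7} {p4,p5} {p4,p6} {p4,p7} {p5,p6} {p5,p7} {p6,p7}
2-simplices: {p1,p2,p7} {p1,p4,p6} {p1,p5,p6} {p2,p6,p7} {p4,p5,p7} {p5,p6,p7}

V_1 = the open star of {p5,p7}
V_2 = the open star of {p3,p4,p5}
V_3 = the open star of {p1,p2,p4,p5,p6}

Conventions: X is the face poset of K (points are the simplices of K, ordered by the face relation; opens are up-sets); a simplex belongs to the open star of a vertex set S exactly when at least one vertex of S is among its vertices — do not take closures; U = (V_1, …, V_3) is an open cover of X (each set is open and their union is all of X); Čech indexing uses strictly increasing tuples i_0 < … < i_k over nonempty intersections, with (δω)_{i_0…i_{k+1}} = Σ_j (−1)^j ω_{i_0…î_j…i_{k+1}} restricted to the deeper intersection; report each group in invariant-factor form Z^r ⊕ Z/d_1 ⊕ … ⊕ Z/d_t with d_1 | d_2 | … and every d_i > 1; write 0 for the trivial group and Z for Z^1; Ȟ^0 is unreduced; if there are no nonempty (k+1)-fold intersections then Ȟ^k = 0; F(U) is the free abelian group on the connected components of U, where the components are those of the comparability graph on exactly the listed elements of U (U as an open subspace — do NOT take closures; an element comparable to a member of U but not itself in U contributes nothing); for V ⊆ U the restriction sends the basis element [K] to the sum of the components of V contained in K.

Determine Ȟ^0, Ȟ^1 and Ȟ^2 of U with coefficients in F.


nonempty intersections:
  V1={{p5},{p7},{p1,p5},{p1,p7},{p2,p7},{p4,p5},{p4,p7},{p5,p6},{p5,p7},{p6,p7},{p1,p2,p7},{p1,p5,p6},{p2,p6,p7},{p4,p5,p7},{p5,p6,p7}} V2={{p3},{p4},{p5},{p1,p4},{p1,p5},{p4,p5},{p4,p6},{p4,p7},{p5,p6},{p5,p7},{p1,p4,p6},{p1,p5,p6},{p4,p5,p7},{p5,p6,p7}} V3={{p1},{p2},{p4},{p5},{p6},{p1,p2},{p1,p4},{p1,p5},{p1,p6},{p1,p7},{p2,p6},{p2,p7},{p4,p5},{p4,p6},{p4,p7},{p5,p6},{p5,p7},{p6,p7},{p1,p2,p7},{p1,p4,p6},{p1,p5,p6},{p2,p6,p7},{p4,p5,p7},{p5,p6,p7}}
  V12={{p5},{p1,p5},{p4,p5},{p4,p7},{p5,p6},{p5,p7},{p1,p5,p6},{p4,p5,p7},{p5,p6,p7}} V13={{p5},{p1,p5},{p1,p7},{p2,p7},{p4,p5},{p4,p7},{p5,p6},{p5,p7},{p6,p7},{p1,p2,p7},{p1,p5,p6},{p2,p6,p7},{p4,p5,p7},{p5,p6,p7}} V23={{p4},{p5},{p1,p4},{p1,p5},{p4,p5},{p4,p6},{p4,p7},{p5,p6},{p5,p7},{p1,p4,p6},{p1,p5,p6},{p4,p5,p7},{p5,p6,p7}}
  V123={{p5},{p1,p5},{p4,p5},{p4,p7},{p5,p6},{p5,p7},{p1,p5,p6},{p4,p5,p7},{p5,p6,p7}}
components per intersection:
  V1: {{p5},{p7},{p1,p5},{p1,p7},{p2,p7},{p4,p5},{p4,p7},{p5,p6},{p5,p7},{p6,p7},{p1,p2,p7},{p1,p5,p6},{p2,p6,p7},{p4,p5,p7},{p5,p6,p7}}
  V2: {{p3}} {{p4},{p5},{p1,p4},{p1,p5},{p4,p5},{p4,p6},{p4,p7},{p5,p6},{p5,p7},{p1,p4,p6},{p1,p5,p6},{p4,p5,p7},{p5,p6,p7}}
  V3: {{p1},{p2},{p4},{p5},{p6},{p1,p2},{p1,p4},{p1,p5},{p1,p6},{p1,p7},{p2,p6},{p2,p7},{p4,p5},{p4,p6},{p4,p7},{p5,p6},{p5,p7},{p6,p7},{p1,p2,p7},{p1,p4,p6},{p1,p5,p6},{p2,p6,p7},{p4,p5,p7},{p5,p6,p7}}
  V12: {{p5},{p1,p5},{p4,p5},{p4,p7},{p5,p6},{p5,p7},{p1,p5,p6},{p4,p5,p7},{p5,p6,p7}}
  V13: {{p5},{p1,p5},{p1,p7},{p2,p7},{p4,p5},{p4,p7},{p5,p6},{p5,p7},{p6,p7},{p1,p2,p7},{p1,p5,p6},{p2,p6,p7},{p4,p5,p7},{p5,p6,p7}}
  V23: {{p4},{p5},{p1,p4},{p1,p5},{p4,p5},{p4,p6},{p4,p7},{p5,p6},{p5,p7},{p1,p4,p6},{p1,p5,p6},{p4,p5,p7},{p5,p6,p7}}
  V123: {{p5},{p1,p5},{p4,p5},{p4,p7},{p5,p6},{p5,p7},{p1,p5,p6},{p4,p5,p7},{p5,p6,p7}}
C dims 4,3,1; δ0: rk 2, SNF 1^2; δ1: rk 1, SNF 1^1
Ȟ^0: (4−2)−0=2 ⇒ Z^2
Ȟ^1: (3−1)−2=0 ⇒ 0
Ȟ^2: (1−0)−1=0 ⇒ 0

Ȟ^0 = Z^2,  Ȟ^1 = 0,  Ȟ^2 = 0


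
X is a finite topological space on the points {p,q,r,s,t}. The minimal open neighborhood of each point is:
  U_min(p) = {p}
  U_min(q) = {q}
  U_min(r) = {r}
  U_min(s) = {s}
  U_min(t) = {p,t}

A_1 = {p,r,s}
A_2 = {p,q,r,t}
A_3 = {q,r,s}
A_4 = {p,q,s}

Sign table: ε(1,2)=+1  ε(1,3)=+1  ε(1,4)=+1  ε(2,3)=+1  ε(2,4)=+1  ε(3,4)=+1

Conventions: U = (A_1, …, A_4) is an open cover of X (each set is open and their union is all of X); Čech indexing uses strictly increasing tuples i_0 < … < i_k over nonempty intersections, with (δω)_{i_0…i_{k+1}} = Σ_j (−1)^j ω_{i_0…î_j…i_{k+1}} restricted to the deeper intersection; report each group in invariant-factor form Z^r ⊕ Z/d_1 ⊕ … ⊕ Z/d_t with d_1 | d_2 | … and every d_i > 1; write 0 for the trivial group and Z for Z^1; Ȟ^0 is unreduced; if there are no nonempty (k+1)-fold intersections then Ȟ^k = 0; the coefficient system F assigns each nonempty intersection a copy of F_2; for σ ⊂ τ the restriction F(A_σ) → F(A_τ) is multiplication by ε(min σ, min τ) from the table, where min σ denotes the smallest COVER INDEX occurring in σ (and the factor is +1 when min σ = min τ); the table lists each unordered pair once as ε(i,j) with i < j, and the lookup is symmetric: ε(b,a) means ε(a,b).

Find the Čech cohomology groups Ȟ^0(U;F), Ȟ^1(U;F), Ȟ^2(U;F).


cover nerve:
  A12={p,r} A13={r,s} A14={p,s} A23={q,r} A24={p,q} A34={q,s}
  A123={r} A124={p} A134={s} A234={q}
C dims 4,6,4; δ0: rk_F2 3; δ1: rk_F2 3
Ȟ^0: (4−3)−0=1 ⇒ Z/2
Ȟ^1: (6−3)−3=0 ⇒ 0
Ȟ^2: (4−0)−3=1 ⇒ Z/2

Ȟ^0(U;F) ≅ Z/2, Ȟ^1(U;F) ≅ 0, Ȟ^2(U;F) ≅ Z/2


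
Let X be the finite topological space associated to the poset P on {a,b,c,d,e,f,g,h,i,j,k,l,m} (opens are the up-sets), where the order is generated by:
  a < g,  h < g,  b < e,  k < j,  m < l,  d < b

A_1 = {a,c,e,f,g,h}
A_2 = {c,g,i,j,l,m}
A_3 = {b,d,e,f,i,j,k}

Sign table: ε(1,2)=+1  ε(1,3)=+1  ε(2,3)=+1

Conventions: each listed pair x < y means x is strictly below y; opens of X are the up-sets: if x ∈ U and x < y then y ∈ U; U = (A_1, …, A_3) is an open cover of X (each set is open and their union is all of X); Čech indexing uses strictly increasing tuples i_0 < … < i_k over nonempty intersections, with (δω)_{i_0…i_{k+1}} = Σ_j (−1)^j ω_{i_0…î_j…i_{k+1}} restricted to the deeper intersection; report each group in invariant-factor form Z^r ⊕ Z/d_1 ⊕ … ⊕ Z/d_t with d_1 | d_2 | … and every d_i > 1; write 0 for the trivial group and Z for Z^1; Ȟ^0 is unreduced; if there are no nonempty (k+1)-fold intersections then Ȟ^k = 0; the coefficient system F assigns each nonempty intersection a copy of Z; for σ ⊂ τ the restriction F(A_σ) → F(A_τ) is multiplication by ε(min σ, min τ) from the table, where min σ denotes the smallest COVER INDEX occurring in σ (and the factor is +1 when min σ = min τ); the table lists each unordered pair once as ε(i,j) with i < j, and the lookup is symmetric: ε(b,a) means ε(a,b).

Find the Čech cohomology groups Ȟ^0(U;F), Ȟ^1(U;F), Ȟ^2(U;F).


nerve of the cover:
  A12={c,g} A13={e,f} A23={i,j}
C dims 3,3; δ0: rk 2, SNF 1^2
Ȟ^0 = (3 − 2) − 0 = 1, so Ȟ^0 ≅ Z
Ȟ^1 = (3 − 0) − 2 = 1, so Ȟ^1 ≅ Z
Ȟ^2 = (0 − 0) − 0 = 0, so Ȟ^2 ≅ 0

Ȟ^0(U;F) ≅ Z,  Ȟ^1(U;F) ≅ Z,  Ȟ^2(U;F) ≅ 0


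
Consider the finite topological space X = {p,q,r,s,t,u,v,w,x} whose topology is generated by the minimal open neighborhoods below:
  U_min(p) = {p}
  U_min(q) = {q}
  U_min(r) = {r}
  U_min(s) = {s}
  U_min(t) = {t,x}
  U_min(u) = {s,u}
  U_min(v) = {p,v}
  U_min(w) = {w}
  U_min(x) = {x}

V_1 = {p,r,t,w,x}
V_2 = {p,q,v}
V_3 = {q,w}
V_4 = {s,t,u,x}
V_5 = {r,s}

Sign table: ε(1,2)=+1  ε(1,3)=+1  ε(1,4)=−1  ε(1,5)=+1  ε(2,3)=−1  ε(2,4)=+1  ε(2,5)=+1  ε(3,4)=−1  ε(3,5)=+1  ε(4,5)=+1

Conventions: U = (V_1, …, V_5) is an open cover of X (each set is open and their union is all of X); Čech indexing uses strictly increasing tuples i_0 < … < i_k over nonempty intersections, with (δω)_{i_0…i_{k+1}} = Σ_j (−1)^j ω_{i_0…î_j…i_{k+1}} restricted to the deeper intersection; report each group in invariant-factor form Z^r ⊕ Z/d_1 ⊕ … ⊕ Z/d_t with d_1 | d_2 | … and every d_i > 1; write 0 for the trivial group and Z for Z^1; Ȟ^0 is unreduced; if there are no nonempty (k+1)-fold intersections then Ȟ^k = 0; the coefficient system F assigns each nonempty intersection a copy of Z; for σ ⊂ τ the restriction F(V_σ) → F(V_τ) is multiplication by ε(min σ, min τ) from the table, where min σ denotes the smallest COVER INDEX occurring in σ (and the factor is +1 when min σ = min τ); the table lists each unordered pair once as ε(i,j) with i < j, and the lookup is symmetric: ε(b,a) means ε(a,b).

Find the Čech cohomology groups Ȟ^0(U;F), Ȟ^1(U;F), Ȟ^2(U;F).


Ȟ^0(U;F) ≅ 0,  Ȟ^1(U;F) ≅ Z ⊕ Z/2,  Ȟ^2(U;F) ≅ 0

intersection data:
  V12={p} V13={w} V14={t,x} V15={r} V23={q} V45={s}
C dims 5,6; δ0: rk 5, SNF 1^4·2
Ȟ^0 = (5 − 5) − 0 = 0, so Ȟ^0 ≅ 0
Ȟ^1 = (6 − 0) − 5 = 1 plus torsion [2], so Ȟ^1 ≅ Z ⊕ Z/2
Ȟ^2 = (0 − 0) − 0 = 0, so Ȟ^2 ≅ 0


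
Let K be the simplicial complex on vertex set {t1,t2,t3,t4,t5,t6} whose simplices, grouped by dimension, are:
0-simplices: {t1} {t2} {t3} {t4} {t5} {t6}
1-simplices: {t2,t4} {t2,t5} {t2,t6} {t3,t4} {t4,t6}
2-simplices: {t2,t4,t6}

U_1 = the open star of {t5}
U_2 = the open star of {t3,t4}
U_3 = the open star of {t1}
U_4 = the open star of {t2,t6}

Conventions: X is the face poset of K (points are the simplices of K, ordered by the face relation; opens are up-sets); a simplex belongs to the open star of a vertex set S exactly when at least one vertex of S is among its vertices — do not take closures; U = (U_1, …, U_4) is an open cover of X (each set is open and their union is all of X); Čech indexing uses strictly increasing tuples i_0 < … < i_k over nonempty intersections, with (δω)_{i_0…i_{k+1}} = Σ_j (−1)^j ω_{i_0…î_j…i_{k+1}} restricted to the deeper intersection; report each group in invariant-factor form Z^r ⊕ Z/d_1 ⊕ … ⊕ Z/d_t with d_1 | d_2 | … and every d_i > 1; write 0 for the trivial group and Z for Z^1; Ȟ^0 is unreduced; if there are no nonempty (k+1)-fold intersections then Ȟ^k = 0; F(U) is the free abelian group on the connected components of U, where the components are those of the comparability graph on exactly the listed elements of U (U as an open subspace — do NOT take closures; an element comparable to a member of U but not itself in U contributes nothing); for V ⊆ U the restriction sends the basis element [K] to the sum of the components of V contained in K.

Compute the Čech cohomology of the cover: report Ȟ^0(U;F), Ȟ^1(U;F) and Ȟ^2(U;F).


nonempty intersections:
  U1={{t5},{t2,t5}} U2={{t3},{t4},{t2,t4},{t3,t4},{t4,t6},{t2,t4,t6}} U3={{t1}} U4={{t2},{t6},{t2,t4},{t2,t5},{t2,t6},{t4,t6},{t2,t4,t6}}
  U14={{t2,t5}} U24={{t2,t4},{t4,t6},{t2,t4,t6}}
components per intersection:
  U1: {{t5},{t2,t5}}
  U2: {{t3},{t4},{t2,t4},{t3,t4},{t4,t6},{t2,t4,t6}}
  U3: {{t1}}
  U4: {{t2},{t6},{t2,t4},{t2,t5},{t2,t6},{t4,t6},{t2,t4,t6}}
  U14: {{t2,t5}}
  U24: {{t2,t4},{t4,t6},{t2,t4,t6}}
C dims 4,2; δ0: rk 2, SNF 1^2
Ȟ^0: (4−2)−0=2 ⇒ Z^2
Ȟ^1: (2−0)−2=0 ⇒ 0
Ȟ^2: (0−0)−0=0 ⇒ 0

Ȟ^0 ≅ Z^2, Ȟ^1 ≅ 0 and Ȟ^2 ≅ 0


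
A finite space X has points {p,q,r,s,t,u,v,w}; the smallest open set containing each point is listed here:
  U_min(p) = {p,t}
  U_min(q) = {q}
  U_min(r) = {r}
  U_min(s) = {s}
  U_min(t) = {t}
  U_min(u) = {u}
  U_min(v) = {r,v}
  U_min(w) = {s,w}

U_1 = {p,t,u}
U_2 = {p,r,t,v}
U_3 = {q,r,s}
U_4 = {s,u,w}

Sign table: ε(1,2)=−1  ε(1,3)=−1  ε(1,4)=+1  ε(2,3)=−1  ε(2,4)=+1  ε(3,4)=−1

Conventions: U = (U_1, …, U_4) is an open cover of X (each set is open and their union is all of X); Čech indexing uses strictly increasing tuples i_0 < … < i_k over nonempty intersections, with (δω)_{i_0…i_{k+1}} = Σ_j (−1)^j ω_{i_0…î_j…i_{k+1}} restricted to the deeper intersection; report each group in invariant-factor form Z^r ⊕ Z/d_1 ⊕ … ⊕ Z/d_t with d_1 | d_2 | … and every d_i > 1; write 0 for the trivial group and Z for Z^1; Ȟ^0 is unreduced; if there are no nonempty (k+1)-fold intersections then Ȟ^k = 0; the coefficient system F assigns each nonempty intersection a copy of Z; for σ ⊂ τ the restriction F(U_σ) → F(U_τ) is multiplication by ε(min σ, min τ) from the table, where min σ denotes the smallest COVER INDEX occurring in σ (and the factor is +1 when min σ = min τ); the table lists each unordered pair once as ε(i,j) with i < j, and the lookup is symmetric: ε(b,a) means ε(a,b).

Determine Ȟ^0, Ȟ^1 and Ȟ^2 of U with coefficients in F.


cover nerve:
  U12={p,t} U14={u} U23={r} U34={s}
C dims 4,4; δ0: rk 4, SNF 1^3·2
Ȟ^0: (4−4)−0=0 ⇒ 0
Ȟ^1: (4−0)−4=0 plus torsion [2] ⇒ Z/2
Ȟ^2: (0−0)−0=0 ⇒ 0

Ȟ^0 ≅ 0, Ȟ^1 ≅ Z/2 and Ȟ^2 ≅ 0


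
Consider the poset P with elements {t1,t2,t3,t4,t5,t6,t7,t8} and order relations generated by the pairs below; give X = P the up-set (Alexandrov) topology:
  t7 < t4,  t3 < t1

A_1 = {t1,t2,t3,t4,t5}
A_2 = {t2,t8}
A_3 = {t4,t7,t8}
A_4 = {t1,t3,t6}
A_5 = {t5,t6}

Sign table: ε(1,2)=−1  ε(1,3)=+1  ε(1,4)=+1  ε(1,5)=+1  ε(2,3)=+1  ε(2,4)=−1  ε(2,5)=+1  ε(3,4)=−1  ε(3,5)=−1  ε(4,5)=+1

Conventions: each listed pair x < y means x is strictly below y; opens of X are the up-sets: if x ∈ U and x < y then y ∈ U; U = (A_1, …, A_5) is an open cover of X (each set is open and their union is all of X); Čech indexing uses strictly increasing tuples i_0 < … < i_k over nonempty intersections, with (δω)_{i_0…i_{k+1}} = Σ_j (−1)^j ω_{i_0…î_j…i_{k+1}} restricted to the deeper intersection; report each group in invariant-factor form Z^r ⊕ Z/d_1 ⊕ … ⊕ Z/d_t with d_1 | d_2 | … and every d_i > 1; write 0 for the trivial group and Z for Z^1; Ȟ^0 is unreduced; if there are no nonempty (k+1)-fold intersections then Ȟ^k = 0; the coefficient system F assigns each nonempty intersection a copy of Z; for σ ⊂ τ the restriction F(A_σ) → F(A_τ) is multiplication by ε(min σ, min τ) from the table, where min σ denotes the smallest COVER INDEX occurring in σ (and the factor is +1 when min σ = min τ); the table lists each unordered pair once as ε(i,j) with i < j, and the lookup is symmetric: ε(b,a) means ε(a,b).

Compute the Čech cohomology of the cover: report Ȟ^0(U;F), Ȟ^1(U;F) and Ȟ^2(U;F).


Ȟ^0(U;F) ≅ 0,  Ȟ^1(U;F) ≅ Z ⊕ Z/2,  Ȟ^2(U;F) ≅ 0

intersection data:
  A12={t2} A13={t4} A14={t1,t3} A15={t5} A23={t8} A45={t6}
C dims 5,6; δ0: rk 5, SNF 1^4·2
Ȟ^0 = (5 − 5) − 0 = 0, so Ȟ^0 ≅ 0
Ȟ^1 = (6 − 0) − 5 = 1 plus torsion [2], so Ȟ^1 ≅ Z ⊕ Z/2
Ȟ^2 = (0 − 0) − 0 = 0, so Ȟ^2 ≅ 0


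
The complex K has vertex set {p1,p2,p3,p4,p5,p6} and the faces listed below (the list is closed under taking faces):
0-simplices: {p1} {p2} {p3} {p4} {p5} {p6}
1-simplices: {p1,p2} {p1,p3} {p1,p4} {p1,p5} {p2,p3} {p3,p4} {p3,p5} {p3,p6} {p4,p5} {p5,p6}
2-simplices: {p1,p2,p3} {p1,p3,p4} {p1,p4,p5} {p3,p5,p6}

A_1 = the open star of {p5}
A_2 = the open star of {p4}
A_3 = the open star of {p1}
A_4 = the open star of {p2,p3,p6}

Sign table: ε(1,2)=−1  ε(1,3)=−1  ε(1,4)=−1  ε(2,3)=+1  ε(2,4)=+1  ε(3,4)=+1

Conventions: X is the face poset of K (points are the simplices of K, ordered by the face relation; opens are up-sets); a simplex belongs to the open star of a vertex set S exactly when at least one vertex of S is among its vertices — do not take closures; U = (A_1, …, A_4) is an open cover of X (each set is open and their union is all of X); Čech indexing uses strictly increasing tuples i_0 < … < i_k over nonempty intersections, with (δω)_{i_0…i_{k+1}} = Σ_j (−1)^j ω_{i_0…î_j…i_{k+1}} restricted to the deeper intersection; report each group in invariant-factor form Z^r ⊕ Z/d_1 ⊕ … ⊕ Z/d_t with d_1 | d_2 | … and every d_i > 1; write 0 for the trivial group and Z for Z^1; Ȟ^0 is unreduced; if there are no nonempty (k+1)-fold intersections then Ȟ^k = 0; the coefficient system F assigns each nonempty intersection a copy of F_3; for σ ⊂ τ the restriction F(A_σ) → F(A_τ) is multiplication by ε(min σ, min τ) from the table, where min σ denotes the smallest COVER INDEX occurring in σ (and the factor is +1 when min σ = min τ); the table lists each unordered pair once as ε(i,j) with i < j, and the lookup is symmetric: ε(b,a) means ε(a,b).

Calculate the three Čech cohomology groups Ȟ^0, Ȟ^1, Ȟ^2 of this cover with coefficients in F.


cover nerve:
  A1={{p5},{p1,p5},{p3,p5},{p4,p5},{p5,p6},{p1,p4,p5},{p3,p5,p6}} A2={{p4},{p1,p4},{p3,p4},{p4,p5},{p1,p3,p4},{p1,p4,p5}} A3={{p1},{p1,p2},{p1,p3},{p1,p4},{p1,p5},{p1,p2,p3},{p1,p3,p4},{p1,p4,p5}} A4={{p2},{p3},{p6},{p1,p2},{p1,p3},{p2,p3},{p3,p4},{p3,p5},{p3,p6},{p5,p6},{p1,p2,p3},{p1,p3,p4},{p3,p5,p6}}
  A12={{p4,p5},{p1,p4,p5}} A13={{p1,p5},{p1,p4,p5}} A14={{p3,p5},{p5,p6},{p3,p5,p6}} A23={{p1,p4},{p1,p3,p4},{p1,p4,p5}} A24={{p3,p4},{p1,p3,p4}} A34={{p1,p2},{p1,p3},{p1,p2,p3},{p1,p3,p4}}
  A123={{p1,p4,p5}} A234={{p1,p3,p4}}
C dims 4,6,2; δ0: rk_F3 3; δ1: rk_F3 2
Ȟ^0: (4−3)−0=1 ⇒ Z/3
Ȟ^1: (6−2)−3=1 ⇒ Z/3
Ȟ^2: (2−0)−2=0 ⇒ 0

Ȟ^0 = Z/3, Ȟ^1 = Z/3, Ȟ^2 = 0


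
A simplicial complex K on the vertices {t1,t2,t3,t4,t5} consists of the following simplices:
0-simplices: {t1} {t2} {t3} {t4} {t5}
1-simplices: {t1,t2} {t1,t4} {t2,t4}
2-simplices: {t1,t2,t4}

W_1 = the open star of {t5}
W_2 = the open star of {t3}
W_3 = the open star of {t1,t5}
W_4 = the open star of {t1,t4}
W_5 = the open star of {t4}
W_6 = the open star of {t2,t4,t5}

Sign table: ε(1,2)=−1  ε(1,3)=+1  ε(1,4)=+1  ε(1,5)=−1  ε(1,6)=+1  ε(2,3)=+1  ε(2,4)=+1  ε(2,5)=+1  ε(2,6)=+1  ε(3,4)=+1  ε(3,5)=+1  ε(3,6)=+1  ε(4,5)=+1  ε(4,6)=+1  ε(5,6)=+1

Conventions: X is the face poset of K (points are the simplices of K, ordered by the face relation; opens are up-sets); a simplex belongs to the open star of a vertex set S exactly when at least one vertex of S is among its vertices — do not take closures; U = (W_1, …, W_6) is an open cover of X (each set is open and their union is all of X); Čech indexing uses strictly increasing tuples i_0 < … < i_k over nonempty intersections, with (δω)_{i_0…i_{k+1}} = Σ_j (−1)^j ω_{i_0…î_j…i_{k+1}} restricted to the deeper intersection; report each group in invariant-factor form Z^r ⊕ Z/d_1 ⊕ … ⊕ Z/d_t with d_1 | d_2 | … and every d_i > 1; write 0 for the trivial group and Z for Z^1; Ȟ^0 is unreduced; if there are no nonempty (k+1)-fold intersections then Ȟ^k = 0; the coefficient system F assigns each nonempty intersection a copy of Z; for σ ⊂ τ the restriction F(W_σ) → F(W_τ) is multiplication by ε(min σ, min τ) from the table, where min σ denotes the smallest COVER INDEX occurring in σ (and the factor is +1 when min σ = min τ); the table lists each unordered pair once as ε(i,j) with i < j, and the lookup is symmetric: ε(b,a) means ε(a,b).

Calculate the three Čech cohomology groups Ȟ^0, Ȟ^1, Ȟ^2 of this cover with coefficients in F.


cover nerve:
  W1={{t5}} W2={{t3}} W3={{t1},{t5},{t1,t2},{t1,t4},{t1,t2,t4}} W4={{t1},{t4},{t1,t2},{t1,t4},{t2,t4},{t1,t2,t4}} W5={{t4},{t1,t4},{t2,t4},{t1,t2,t4}} W6={{t2},{t4},{t5},{t1,t2},{t1,t4},{t2,t4},{t1,t2,t4}}
  W13={{t5}} W16={{t5}} W34={{t1},{t1,t2},{t1,t4},{t1,t2,t4}} W35={{t1,t4},{t1,t2,t4}} W36={{t5},{t1,t2},{t1,t4},{t1,t2,t4}} W45={{t4},{t1,t4},{t2,t4},{t1,t2,t4}} W46={{t4},{t1,t2},{t1,t4},{t2,t4},{t1,t2,t4}} W56={{t4},{t1,t4},{t2,t4},{t1,t2,t4}}
  W136={{t5}} W345={{t1,t4},{t1,t2,t4}} W346={{t1,t2},{t1,t4},{t1,t2,t4}} W356={{t1,t4},{t1,t2,t4}} W456={{t4},{t1,t4},{t2,t4},{t1,t2,t4}}
  W3456={{t1,t4},{t1,t2,t4}}
C dims 6,8,5,1; δ0: rk 4, SNF 1^4; δ1: rk 4, SNF 1^4; δ2: rk 1, SNF 1^1
Ȟ^0: (6−4)−0=2 ⇒ Z^2
Ȟ^1: (8−4)−4=0 ⇒ 0
Ȟ^2: (5−1)−4=0 ⇒ 0

Ȟ^0(U;F) ≅ Z^2, Ȟ^1(U;F) ≅ 0, Ȟ^2(U;F) ≅ 0


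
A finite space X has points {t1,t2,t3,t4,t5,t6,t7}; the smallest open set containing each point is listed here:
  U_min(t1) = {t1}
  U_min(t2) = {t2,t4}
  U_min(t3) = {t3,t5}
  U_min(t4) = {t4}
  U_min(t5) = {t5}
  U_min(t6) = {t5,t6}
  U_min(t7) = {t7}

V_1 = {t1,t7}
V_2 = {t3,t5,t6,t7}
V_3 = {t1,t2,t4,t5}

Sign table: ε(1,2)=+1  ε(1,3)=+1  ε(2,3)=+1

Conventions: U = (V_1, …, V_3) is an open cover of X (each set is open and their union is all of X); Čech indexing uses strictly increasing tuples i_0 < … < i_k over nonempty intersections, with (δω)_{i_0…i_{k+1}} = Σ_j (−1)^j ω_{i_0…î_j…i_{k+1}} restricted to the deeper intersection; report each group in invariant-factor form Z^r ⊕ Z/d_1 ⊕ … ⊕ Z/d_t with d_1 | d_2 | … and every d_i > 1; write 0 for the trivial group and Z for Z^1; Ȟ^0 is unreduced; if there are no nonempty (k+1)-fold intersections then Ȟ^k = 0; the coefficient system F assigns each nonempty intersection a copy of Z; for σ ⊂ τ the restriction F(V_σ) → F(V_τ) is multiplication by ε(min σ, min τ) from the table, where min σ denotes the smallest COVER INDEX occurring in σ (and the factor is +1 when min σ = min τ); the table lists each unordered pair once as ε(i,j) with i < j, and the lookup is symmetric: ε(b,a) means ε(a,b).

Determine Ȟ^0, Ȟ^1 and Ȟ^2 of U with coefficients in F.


cover nerve:
  V12={t7} V13={t1} V23={t5}
C dims 3,3; δ0: rk 2, SNF 1^2
Ȟ^0: (3−2)−0=1 ⇒ Z
Ȟ^1: (3−0)−2=1 ⇒ Z
Ȟ^2: (0−0)−0=0 ⇒ 0

Ȟ^0 ≅ Z, Ȟ^1 ≅ Z and Ȟ^2 ≅ 0


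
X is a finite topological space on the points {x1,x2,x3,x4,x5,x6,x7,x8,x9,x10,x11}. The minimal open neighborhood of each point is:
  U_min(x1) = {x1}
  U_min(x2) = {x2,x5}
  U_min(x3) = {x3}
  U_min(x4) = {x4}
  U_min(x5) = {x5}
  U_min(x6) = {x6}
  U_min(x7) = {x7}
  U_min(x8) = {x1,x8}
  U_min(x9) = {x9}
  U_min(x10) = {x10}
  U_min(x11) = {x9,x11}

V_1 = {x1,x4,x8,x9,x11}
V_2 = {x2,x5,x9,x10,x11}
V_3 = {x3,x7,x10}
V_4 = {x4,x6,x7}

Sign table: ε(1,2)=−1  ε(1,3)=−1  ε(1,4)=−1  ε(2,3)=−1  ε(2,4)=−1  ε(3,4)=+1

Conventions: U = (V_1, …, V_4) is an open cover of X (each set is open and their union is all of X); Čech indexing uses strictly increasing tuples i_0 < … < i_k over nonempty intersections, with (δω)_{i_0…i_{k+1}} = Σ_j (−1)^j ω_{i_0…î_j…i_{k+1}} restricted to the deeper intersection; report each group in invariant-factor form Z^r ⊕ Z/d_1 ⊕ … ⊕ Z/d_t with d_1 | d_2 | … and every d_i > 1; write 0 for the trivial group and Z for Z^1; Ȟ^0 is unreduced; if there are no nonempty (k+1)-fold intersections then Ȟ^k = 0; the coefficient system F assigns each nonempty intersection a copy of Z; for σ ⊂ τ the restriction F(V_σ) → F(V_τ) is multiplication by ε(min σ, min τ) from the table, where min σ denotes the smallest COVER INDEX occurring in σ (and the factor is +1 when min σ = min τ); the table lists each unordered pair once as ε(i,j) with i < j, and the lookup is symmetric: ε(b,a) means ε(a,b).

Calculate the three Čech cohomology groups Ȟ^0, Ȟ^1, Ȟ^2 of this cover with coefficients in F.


nerve of the cover:
  V12={x9,x11} V14={x4} V23={x10} V34={x7}
C dims 4,4; δ0: rk 4, SNF 1^3·2
Ȟ^0 = (4 − 4) − 0 = 0, so Ȟ^0 ≅ 0
Ȟ^1 = (4 − 0) − 4 = 0 plus torsion [2], so Ȟ^1 ≅ Z/2
Ȟ^2 = (0 − 0) − 0 = 0, so Ȟ^2 ≅ 0

Ȟ^0 ≅ 0; Ȟ^1 ≅ Z/2; Ȟ^2 ≅ 0


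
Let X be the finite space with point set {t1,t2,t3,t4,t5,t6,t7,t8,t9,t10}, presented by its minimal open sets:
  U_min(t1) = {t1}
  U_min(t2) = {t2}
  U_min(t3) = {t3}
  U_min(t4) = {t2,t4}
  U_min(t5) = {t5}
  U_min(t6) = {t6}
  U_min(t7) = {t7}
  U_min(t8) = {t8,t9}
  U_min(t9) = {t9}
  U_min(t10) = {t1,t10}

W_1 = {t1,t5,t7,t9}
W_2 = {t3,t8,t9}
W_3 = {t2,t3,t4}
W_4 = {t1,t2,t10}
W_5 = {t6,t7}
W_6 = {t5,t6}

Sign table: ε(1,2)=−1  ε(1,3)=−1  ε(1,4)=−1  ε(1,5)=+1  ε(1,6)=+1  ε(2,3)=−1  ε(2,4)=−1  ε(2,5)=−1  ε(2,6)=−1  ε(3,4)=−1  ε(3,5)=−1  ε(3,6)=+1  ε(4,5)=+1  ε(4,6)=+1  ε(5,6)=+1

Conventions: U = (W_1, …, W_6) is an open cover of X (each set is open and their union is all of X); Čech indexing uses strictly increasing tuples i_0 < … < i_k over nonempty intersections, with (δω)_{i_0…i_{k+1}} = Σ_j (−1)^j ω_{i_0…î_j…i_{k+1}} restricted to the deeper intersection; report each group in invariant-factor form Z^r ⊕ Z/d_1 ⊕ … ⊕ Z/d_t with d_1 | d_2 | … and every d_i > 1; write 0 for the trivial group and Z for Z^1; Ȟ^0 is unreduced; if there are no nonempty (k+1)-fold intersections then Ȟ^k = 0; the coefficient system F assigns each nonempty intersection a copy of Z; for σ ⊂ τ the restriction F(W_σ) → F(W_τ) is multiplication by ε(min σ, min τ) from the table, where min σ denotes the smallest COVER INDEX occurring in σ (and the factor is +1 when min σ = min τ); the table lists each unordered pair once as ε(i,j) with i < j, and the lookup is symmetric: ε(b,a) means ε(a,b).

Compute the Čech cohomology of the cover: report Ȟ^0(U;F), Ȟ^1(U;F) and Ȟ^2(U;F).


Ȟ^0(U;F) ≅ Z, Ȟ^1(U;F) ≅ Z^2, Ȟ^2(U;F) ≅ 0

intersection data:
  W12={t9} W14={t1} W15={t7} W16={t5} W23={t3} W34={t2} W56={t6}
C dims 6,7; δ0: rk 5, SNF 1^5
Ȟ^0 = (6 − 5) − 0 = 1, so Ȟ^0 ≅ Z
Ȟ^1 = (7 − 0) − 5 = 2, so Ȟ^1 ≅ Z^2
Ȟ^2 = (0 − 0) − 0 = 0, so Ȟ^2 ≅ 0


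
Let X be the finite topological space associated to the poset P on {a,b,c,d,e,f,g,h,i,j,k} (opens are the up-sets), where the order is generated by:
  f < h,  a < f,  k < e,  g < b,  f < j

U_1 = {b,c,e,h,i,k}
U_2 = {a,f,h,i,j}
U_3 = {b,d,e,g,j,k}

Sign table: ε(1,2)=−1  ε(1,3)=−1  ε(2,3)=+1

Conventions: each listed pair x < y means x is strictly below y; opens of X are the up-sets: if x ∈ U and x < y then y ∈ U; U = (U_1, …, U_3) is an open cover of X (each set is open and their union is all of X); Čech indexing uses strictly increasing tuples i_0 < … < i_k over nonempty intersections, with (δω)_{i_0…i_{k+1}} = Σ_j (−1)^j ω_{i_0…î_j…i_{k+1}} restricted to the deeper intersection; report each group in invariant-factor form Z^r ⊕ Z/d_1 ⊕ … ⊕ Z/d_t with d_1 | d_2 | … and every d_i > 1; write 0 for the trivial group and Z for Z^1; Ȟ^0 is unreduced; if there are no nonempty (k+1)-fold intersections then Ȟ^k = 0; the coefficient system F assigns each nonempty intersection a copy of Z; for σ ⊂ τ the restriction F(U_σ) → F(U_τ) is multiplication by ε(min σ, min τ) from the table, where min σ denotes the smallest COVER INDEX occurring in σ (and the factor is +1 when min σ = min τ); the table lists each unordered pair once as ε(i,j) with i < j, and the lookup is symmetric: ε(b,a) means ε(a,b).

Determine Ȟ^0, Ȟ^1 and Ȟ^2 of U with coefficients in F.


nerve of the cover:
  U12={h,i} U13={b,e,k} U23={j}
C dims 3,3; δ0: rk 2, SNF 1^2
Ȟ^0 = (3 − 2) − 0 = 1, so Ȟ^0 ≅ Z
Ȟ^1 = (3 − 0) − 2 = 1, so Ȟ^1 ≅ Z
Ȟ^2 = (0 − 0) − 0 = 0, so Ȟ^2 ≅ 0

Ȟ^0(U;F) ≅ Z; Ȟ^1(U;F) ≅ Z; Ȟ^2(U;F) ≅ 0


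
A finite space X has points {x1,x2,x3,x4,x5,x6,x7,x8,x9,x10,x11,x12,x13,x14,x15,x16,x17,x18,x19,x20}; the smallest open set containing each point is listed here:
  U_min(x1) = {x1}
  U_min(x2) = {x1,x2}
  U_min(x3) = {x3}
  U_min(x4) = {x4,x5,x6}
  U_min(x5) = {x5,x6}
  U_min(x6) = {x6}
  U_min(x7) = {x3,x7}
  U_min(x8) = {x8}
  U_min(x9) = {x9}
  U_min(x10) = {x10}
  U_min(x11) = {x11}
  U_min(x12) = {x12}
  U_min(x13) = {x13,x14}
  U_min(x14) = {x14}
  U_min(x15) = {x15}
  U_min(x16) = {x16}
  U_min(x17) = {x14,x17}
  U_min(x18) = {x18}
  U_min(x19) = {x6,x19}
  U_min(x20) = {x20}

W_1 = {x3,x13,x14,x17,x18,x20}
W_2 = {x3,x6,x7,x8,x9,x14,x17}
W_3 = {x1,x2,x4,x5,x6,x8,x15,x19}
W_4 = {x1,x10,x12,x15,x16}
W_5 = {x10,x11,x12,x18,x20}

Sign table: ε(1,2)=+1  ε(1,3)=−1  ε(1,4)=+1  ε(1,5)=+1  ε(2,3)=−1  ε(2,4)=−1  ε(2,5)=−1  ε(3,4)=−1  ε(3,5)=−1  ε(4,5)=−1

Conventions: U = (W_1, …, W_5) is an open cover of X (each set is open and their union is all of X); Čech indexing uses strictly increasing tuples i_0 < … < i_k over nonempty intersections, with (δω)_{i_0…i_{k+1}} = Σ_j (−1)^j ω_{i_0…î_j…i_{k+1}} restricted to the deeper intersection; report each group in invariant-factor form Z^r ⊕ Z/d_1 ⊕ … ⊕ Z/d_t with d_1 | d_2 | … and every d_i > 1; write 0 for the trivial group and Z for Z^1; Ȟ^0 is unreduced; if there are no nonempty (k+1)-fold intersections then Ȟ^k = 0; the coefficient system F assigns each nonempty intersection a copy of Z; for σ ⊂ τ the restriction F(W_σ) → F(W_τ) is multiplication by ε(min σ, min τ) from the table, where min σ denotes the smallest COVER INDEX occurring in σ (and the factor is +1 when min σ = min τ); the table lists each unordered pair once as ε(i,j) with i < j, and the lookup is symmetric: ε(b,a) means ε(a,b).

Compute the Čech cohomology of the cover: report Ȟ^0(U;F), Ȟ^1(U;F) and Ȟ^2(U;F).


Ȟ^0 ≅ 0,  Ȟ^1 ≅ Z/2,  Ȟ^2 ≅ 0

nerve simplices:
  W12={x3,x14,x17} W15={x18,x20} W23={x6,x8} W34={x1,x15} W45={x10,x12}
C dims 5,5; δ0: rk 5, SNF 1^4·2
degree 0: 5−5−0 = 0 → Ȟ^0 ≅ 0
degree 1: 5−0−5 = 0 plus torsion [2] → Ȟ^1 ≅ Z/2
degree 2: 0−0−0 = 0 → Ȟ^2 ≅ 0


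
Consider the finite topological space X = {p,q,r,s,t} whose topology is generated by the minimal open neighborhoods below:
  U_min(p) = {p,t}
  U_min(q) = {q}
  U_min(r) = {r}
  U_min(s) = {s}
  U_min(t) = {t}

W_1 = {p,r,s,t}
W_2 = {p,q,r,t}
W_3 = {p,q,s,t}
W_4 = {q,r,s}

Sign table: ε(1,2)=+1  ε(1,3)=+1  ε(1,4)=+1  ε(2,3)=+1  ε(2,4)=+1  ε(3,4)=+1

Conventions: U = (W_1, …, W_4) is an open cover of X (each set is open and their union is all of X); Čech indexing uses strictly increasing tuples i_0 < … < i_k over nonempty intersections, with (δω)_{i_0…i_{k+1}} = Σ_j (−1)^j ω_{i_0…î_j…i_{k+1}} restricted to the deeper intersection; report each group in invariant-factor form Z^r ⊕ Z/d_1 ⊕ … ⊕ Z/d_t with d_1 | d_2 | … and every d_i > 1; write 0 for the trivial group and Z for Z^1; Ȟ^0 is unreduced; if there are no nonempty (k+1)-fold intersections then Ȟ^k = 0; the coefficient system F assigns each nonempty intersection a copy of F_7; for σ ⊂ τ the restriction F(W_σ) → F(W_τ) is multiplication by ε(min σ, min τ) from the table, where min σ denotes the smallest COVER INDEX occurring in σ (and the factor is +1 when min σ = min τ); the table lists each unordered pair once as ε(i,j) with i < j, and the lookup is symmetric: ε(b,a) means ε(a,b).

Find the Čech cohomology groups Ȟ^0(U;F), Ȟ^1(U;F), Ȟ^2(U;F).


nonempty intersections:
  W12={p,r,t} W13={p,s,t} W14={r,s} W23={p,q,t} W24={q,r} W34={q,s}
  W123={p,t} W124={r} W134={s} W234={q}
C dims 4,6,4; δ0: rk_F7 3; δ1: rk_F7 3
Ȟ^0: (4−3)−0=1 ⇒ Z/7
Ȟ^1: (6−3)−3=0 ⇒ 0
Ȟ^2: (4−0)−3=1 ⇒ Z/7

Ȟ^0 = Z/7,  Ȟ^1 = 0,  Ȟ^2 = Z/7


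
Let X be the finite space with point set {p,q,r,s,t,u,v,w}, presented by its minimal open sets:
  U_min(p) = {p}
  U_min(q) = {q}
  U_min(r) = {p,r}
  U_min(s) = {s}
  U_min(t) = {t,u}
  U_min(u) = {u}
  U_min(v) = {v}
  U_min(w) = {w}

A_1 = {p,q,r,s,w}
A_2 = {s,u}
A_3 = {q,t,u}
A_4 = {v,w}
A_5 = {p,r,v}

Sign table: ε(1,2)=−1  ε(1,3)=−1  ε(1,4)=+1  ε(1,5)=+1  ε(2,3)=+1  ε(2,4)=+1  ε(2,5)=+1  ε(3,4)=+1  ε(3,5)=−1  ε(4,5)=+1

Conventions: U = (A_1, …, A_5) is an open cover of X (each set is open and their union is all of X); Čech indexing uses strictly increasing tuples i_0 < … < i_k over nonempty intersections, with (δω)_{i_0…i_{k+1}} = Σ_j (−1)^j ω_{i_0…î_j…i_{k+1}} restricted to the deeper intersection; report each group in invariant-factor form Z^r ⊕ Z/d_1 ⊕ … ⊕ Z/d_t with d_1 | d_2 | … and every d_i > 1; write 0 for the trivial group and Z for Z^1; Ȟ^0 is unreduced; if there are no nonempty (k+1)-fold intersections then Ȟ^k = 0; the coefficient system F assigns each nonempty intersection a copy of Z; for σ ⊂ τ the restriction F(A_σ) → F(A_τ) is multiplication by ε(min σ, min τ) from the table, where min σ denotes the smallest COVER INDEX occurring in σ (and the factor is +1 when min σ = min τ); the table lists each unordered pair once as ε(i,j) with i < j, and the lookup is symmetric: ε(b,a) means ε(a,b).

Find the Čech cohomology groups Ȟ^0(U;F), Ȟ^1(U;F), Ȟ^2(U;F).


intersection data:
  A12={s} A13={q} A14={w} A15={p,r} A23={u} A45={v}
C dims 5,6; δ0: rk 4, SNF 1^4
Ȟ^0 = (5 − 4) − 0 = 1, so Ȟ^0 ≅ Z
Ȟ^1 = (6 − 0) − 4 = 2, so Ȟ^1 ≅ Z^2
Ȟ^2 = (0 − 0) − 0 = 0, so Ȟ^2 ≅ 0

Ȟ^0(U;F) ≅ Z, Ȟ^1(U;F) ≅ Z^2 and Ȟ^2(U;F) ≅ 0


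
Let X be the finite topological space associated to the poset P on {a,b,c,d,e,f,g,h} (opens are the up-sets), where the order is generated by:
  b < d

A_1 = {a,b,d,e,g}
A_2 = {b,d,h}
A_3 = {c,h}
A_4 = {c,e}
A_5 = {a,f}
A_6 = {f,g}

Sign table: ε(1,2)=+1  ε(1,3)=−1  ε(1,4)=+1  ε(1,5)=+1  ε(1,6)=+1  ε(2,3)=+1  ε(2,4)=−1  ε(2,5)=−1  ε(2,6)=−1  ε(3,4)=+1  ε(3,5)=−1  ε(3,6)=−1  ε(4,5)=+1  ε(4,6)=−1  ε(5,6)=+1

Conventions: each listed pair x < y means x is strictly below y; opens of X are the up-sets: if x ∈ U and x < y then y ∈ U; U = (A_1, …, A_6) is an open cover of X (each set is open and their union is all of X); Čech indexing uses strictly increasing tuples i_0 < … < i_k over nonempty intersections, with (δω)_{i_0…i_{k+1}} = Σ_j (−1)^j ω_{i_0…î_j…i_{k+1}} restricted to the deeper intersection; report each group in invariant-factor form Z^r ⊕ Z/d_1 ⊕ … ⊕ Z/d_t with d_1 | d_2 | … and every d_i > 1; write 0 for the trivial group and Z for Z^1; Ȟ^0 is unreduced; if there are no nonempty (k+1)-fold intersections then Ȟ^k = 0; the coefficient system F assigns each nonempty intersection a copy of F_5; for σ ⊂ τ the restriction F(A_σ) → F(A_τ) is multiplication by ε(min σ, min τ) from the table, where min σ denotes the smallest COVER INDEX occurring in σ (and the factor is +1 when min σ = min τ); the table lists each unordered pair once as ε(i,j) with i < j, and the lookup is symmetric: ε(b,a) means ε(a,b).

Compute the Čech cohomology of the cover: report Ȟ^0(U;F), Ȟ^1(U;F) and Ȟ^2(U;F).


nerve of the cover:
  A12={b,d} A14={e} A15={a} A16={g} A23={h} A34={c} A56={f}
C dims 6,7; δ0: rk_F5 5
Ȟ^0 = (6 − 5) − 0 = 1, so Ȟ^0 ≅ Z/5
Ȟ^1 = (7 − 0) − 5 = 2, so Ȟ^1 ≅ Z/5 ⊕ Z/5
Ȟ^2 = (0 − 0) − 0 = 0, so Ȟ^2 ≅ 0

Ȟ^0(U;F) ≅ Z/5, Ȟ^1(U;F) ≅ Z/5 ⊕ Z/5 and Ȟ^2(U;F) ≅ 0
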